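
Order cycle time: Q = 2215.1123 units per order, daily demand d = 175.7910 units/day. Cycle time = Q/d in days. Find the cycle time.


Cycle = 2215.1123 / 175.7910 = 12.6008

12.6008 days


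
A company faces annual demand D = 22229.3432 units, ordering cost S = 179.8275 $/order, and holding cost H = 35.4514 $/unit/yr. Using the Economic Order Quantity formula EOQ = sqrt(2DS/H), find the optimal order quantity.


2*D*S = 2 * 22229.3432 * 179.8275 = 7994894.4286
2*D*S/H = 225517.0298
EOQ = sqrt(225517.0298) = 474.8863

474.8863 units


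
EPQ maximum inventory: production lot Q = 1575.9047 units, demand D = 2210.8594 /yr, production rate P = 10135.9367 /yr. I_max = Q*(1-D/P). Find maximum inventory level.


D/P = 0.2181
1 - D/P = 0.7819
I_max = 1575.9047 * 0.7819 = 1232.1670

1232.1670 units


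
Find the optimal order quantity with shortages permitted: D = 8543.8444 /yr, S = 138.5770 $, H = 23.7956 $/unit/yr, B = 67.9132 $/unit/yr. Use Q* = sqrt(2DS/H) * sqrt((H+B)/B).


sqrt(2DS/H) = 315.4561
sqrt((H+B)/B) = 1.1621
Q* = 315.4561 * 1.1621 = 366.5788

366.5788 units


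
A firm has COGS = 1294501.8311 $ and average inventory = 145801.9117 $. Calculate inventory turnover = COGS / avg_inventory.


Turnover = 1294501.8311 / 145801.9117 = 8.8785

8.8785


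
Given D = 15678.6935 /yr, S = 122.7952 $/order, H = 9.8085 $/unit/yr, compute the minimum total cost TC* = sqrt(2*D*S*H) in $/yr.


2*D*S*H = 37767988.3210
TC* = sqrt(37767988.3210) = 6145.5666

6145.5666 $/yr


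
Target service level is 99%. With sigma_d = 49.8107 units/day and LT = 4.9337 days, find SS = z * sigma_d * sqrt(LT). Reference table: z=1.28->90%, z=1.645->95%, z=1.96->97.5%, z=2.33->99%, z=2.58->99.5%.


From the table, SL = 99% corresponds to z = 2.33
sqrt(LT) = sqrt(4.9337) = 2.2212
SS = 2.33 * 49.8107 * 2.2212 = 257.7893

257.7893 units


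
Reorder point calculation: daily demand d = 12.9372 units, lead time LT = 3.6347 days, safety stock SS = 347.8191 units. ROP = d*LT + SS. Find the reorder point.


d*LT = 12.9372 * 3.6347 = 47.0228
ROP = 47.0228 + 347.8191 = 394.8419

394.8419 units


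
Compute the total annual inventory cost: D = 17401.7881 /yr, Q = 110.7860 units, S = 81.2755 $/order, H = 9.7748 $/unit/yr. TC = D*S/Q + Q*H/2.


Ordering cost = D*S/Q = 12766.4058
Holding cost = Q*H/2 = 541.4555
TC = 12766.4058 + 541.4555 = 13307.8613

13307.8613 $/yr


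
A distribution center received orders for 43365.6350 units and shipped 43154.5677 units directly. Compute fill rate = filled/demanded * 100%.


FR = 43154.5677 / 43365.6350 * 100 = 99.5133

99.5133%


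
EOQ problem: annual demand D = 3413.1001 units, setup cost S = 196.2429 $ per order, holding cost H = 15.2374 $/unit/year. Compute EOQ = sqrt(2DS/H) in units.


2*D*S = 2 * 3413.1001 * 196.2429 = 1339593.3232
2*D*S/H = 87914.8230
EOQ = sqrt(87914.8230) = 296.5043

296.5043 units


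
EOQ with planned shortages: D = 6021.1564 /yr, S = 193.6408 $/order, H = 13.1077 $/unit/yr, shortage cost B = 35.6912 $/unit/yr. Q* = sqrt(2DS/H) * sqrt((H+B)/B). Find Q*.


sqrt(2DS/H) = 421.7840
sqrt((H+B)/B) = 1.1693
Q* = 421.7840 * 1.1693 = 493.1904

493.1904 units


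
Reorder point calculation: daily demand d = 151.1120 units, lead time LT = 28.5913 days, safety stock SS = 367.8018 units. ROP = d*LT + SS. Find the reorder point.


d*LT = 151.1120 * 28.5913 = 4320.4885
ROP = 4320.4885 + 367.8018 = 4688.2903

4688.2903 units


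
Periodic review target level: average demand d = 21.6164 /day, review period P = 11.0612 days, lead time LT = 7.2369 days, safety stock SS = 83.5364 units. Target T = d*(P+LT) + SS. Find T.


P + LT = 18.2981
d*(P+LT) = 21.6164 * 18.2981 = 395.5390
T = 395.5390 + 83.5364 = 479.0754

479.0754 units


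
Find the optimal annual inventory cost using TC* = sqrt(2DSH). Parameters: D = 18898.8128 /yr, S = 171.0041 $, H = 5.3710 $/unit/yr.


2*D*S*H = 34715721.3990
TC* = sqrt(34715721.3990) = 5892.0049

5892.0049 $/yr


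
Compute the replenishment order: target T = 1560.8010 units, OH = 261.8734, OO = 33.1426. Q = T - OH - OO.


Inventory position = OH + OO = 261.8734 + 33.1426 = 295.0160
Q = 1560.8010 - 295.0160 = 1265.7850

1265.7850 units


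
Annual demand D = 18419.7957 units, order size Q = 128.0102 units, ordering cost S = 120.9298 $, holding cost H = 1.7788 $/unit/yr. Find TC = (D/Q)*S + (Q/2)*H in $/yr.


Ordering cost = D*S/Q = 17400.9744
Holding cost = Q*H/2 = 113.8523
TC = 17400.9744 + 113.8523 = 17514.8266

17514.8266 $/yr


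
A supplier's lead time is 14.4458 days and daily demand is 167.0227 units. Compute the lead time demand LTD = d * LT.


LTD = 167.0227 * 14.4458 = 2412.7765

2412.7765 units


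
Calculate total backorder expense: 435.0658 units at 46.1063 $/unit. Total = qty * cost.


Total = 435.0658 * 46.1063 = 20059.2743

20059.2743 $


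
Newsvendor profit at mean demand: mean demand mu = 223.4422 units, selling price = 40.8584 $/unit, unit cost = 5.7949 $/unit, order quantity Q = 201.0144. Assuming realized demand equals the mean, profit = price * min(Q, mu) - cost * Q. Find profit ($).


Sales at mu = min(201.0144, 223.4422) = 201.0144
Revenue = 40.8584 * 201.0144 = 8213.1268
Total cost = 5.7949 * 201.0144 = 1164.8583
Profit = 8213.1268 - 1164.8583 = 7048.2684

7048.2684 $


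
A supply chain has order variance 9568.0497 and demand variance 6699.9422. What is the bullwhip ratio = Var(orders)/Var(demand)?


BW = 9568.0497 / 6699.9422 = 1.4281

1.4281


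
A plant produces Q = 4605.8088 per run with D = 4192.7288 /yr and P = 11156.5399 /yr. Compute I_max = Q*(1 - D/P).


D/P = 0.3758
1 - D/P = 0.6242
I_max = 4605.8088 * 0.6242 = 2874.9041

2874.9041 units


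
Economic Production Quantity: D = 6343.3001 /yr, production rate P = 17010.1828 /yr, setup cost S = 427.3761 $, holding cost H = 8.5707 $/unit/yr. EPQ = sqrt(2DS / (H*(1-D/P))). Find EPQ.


1 - D/P = 1 - 0.3729 = 0.6271
H*(1-D/P) = 5.3746
2DS = 5421949.7157
EPQ = sqrt(1008812.9608) = 1004.3968

1004.3968 units


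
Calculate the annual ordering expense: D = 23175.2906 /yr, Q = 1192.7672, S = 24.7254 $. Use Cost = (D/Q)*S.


Number of orders = D/Q = 19.4299
Cost = 19.4299 * 24.7254 = 480.4109

480.4109 $/yr


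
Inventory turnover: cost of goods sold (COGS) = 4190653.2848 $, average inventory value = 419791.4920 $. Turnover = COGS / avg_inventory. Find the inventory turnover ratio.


Turnover = 4190653.2848 / 419791.4920 = 9.9827

9.9827


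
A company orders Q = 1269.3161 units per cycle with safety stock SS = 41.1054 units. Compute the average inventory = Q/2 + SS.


Q/2 = 634.6581
Avg = 634.6581 + 41.1054 = 675.7635

675.7635 units


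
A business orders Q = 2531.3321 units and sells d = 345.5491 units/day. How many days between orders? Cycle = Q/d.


Cycle = 2531.3321 / 345.5491 = 7.3255

7.3255 days


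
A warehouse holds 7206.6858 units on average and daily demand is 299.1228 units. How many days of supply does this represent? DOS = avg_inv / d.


DOS = 7206.6858 / 299.1228 = 24.0927

24.0927 days


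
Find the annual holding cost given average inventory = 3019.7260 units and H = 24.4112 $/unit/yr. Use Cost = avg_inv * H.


Cost = 3019.7260 * 24.4112 = 73715.1353

73715.1353 $/yr


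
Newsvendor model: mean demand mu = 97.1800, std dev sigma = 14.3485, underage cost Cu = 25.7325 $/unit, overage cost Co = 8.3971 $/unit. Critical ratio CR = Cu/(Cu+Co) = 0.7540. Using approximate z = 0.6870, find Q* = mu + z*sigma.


CR = Cu/(Cu+Co) = 25.7325/(25.7325+8.3971) = 0.7540
z = 0.6870
Q* = 97.1800 + 0.6870 * 14.3485 = 107.0374

107.0374 units


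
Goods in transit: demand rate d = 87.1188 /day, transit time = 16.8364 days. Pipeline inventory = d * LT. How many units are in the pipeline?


Pipeline = 87.1188 * 16.8364 = 1466.7670

1466.7670 units


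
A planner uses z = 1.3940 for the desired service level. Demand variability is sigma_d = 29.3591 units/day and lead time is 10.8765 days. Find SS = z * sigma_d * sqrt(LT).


sqrt(LT) = sqrt(10.8765) = 3.2980
SS = 1.3940 * 29.3591 * 3.2980 = 134.9740

134.9740 units


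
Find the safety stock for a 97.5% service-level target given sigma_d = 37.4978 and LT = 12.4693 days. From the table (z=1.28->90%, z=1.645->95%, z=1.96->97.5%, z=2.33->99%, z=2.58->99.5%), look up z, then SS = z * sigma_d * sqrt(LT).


From the table, SL = 97.5% corresponds to z = 1.96
sqrt(LT) = sqrt(12.4693) = 3.5312
SS = 1.96 * 37.4978 * 3.5312 = 259.5272

259.5272 units


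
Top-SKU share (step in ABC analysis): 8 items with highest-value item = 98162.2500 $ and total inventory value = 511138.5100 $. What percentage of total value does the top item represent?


Top item = 98162.2500
Total = 511138.5100
Percentage = 98162.2500 / 511138.5100 * 100 = 19.2046

19.2046%


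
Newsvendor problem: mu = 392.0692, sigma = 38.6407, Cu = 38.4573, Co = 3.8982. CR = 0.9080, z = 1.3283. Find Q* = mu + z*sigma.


CR = Cu/(Cu+Co) = 38.4573/(38.4573+3.8982) = 0.9080
z = 1.3283
Q* = 392.0692 + 1.3283 * 38.6407 = 443.3956

443.3956 units


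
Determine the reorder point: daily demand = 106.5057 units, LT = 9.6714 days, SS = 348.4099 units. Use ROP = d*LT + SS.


d*LT = 106.5057 * 9.6714 = 1030.0592
ROP = 1030.0592 + 348.4099 = 1378.4691

1378.4691 units


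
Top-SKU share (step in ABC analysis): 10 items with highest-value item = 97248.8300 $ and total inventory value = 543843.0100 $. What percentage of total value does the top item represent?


Top item = 97248.8300
Total = 543843.0100
Percentage = 97248.8300 / 543843.0100 * 100 = 17.8818

17.8818%


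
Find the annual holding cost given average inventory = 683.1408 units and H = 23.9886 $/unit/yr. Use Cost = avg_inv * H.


Cost = 683.1408 * 23.9886 = 16387.5914

16387.5914 $/yr


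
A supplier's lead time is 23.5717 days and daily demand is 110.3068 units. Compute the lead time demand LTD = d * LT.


LTD = 110.3068 * 23.5717 = 2600.1188

2600.1188 units


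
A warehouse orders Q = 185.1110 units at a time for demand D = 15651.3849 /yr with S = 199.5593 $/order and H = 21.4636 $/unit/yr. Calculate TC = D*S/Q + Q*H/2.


Ordering cost = D*S/Q = 16873.0082
Holding cost = Q*H/2 = 1986.5742
TC = 16873.0082 + 1986.5742 = 18859.5824

18859.5824 $/yr


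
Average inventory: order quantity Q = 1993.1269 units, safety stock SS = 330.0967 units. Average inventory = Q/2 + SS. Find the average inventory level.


Q/2 = 996.5634
Avg = 996.5634 + 330.0967 = 1326.6601

1326.6601 units


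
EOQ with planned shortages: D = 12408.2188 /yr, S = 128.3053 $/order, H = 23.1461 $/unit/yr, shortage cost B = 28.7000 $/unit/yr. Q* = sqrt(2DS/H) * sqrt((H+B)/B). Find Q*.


sqrt(2DS/H) = 370.8968
sqrt((H+B)/B) = 1.3441
Q* = 370.8968 * 1.3441 = 498.5058

498.5058 units


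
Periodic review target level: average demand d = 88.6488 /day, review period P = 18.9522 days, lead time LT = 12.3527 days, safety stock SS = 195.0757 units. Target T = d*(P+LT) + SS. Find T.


P + LT = 31.3049
d*(P+LT) = 88.6488 * 31.3049 = 2775.1418
T = 2775.1418 + 195.0757 = 2970.2175

2970.2175 units


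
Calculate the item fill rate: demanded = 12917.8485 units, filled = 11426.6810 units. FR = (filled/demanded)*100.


FR = 11426.6810 / 12917.8485 * 100 = 88.4565

88.4565%


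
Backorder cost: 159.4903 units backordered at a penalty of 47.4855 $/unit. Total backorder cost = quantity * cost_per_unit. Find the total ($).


Total = 159.4903 * 47.4855 = 7573.4766

7573.4766 $


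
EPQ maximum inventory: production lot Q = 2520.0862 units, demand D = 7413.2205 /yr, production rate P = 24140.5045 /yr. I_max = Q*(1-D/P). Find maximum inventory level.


D/P = 0.3071
1 - D/P = 0.6929
I_max = 2520.0862 * 0.6929 = 1746.2020

1746.2020 units


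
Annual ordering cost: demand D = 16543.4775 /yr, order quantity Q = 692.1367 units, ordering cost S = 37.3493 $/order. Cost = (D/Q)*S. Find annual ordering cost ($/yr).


Number of orders = D/Q = 23.9020
Cost = 23.9020 * 37.3493 = 892.7244

892.7244 $/yr


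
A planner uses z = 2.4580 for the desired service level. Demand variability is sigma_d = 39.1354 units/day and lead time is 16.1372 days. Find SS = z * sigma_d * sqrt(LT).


sqrt(LT) = sqrt(16.1372) = 4.0171
SS = 2.4580 * 39.1354 * 4.0171 = 386.4255

386.4255 units


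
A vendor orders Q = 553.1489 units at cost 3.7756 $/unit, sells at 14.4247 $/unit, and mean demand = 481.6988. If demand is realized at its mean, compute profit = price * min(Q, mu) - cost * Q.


Sales at mu = min(553.1489, 481.6988) = 481.6988
Revenue = 14.4247 * 481.6988 = 6948.3607
Total cost = 3.7756 * 553.1489 = 2088.4690
Profit = 6948.3607 - 2088.4690 = 4859.8917

4859.8917 $


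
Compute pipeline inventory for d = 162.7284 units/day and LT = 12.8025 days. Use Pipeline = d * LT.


Pipeline = 162.7284 * 12.8025 = 2083.3303

2083.3303 units


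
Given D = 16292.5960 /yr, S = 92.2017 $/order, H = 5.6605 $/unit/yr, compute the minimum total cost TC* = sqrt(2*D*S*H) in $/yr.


2*D*S*H = 17006463.3554
TC* = sqrt(17006463.3554) = 4123.8893

4123.8893 $/yr


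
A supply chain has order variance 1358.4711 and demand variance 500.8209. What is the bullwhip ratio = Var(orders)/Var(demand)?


BW = 1358.4711 / 500.8209 = 2.7125

2.7125


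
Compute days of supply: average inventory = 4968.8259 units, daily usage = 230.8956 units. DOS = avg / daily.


DOS = 4968.8259 / 230.8956 = 21.5198

21.5198 days


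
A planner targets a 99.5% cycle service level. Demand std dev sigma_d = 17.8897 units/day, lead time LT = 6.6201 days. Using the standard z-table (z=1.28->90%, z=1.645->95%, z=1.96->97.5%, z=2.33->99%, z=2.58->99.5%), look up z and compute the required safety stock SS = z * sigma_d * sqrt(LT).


From the table, SL = 99.5% corresponds to z = 2.58
sqrt(LT) = sqrt(6.6201) = 2.5730
SS = 2.58 * 17.8897 * 2.5730 = 118.7559

118.7559 units


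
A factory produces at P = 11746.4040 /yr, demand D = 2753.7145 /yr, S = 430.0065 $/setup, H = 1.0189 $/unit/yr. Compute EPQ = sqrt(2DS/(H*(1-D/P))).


1 - D/P = 1 - 0.2344 = 0.7656
H*(1-D/P) = 0.7800
2DS = 2368230.2683
EPQ = sqrt(3036041.4786) = 1742.4240

1742.4240 units


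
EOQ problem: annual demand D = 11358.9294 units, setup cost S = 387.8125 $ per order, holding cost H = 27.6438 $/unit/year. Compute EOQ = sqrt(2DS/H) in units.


2*D*S = 2 * 11358.9294 * 387.8125 = 8810269.6159
2*D*S/H = 318706.8933
EOQ = sqrt(318706.8933) = 564.5413

564.5413 units


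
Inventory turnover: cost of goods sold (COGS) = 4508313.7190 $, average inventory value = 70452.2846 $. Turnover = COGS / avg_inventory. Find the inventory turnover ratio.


Turnover = 4508313.7190 / 70452.2846 = 63.9910

63.9910


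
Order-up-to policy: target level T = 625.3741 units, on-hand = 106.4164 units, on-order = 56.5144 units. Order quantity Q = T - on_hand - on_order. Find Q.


Inventory position = OH + OO = 106.4164 + 56.5144 = 162.9308
Q = 625.3741 - 162.9308 = 462.4433

462.4433 units


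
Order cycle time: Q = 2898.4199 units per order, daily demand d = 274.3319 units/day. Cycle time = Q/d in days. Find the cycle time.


Cycle = 2898.4199 / 274.3319 = 10.5654

10.5654 days


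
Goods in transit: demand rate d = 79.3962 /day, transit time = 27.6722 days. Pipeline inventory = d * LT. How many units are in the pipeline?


Pipeline = 79.3962 * 27.6722 = 2197.0675

2197.0675 units


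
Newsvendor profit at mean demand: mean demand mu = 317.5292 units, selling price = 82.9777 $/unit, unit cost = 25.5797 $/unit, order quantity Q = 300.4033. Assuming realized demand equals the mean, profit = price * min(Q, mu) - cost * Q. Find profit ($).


Sales at mu = min(300.4033, 317.5292) = 300.4033
Revenue = 82.9777 * 300.4033 = 24926.7749
Total cost = 25.5797 * 300.4033 = 7684.2263
Profit = 24926.7749 - 7684.2263 = 17242.5486

17242.5486 $


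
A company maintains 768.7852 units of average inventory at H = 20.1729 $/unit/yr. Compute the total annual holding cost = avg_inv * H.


Cost = 768.7852 * 20.1729 = 15508.6270

15508.6270 $/yr


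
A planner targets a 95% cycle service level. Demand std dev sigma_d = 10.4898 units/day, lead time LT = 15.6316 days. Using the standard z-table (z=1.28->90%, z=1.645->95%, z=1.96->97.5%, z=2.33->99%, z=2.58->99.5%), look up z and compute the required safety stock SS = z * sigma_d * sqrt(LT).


From the table, SL = 95% corresponds to z = 1.645
sqrt(LT) = sqrt(15.6316) = 3.9537
SS = 1.645 * 10.4898 * 3.9537 = 68.2236

68.2236 units


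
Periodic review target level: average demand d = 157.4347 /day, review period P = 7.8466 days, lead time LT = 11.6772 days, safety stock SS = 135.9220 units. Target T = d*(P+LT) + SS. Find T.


P + LT = 19.5238
d*(P+LT) = 157.4347 * 19.5238 = 3073.7236
T = 3073.7236 + 135.9220 = 3209.6456

3209.6456 units


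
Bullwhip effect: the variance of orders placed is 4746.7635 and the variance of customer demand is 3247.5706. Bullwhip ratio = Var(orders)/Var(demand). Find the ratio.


BW = 4746.7635 / 3247.5706 = 1.4616

1.4616


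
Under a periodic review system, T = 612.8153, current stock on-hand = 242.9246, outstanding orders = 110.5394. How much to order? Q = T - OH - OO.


Inventory position = OH + OO = 242.9246 + 110.5394 = 353.4640
Q = 612.8153 - 353.4640 = 259.3513

259.3513 units


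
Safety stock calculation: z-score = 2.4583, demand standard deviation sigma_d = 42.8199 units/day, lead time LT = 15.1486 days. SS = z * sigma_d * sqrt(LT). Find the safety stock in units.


sqrt(LT) = sqrt(15.1486) = 3.8921
SS = 2.4583 * 42.8199 * 3.8921 = 409.7008

409.7008 units


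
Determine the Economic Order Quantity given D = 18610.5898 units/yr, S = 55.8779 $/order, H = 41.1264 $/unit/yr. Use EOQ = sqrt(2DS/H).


2*D*S = 2 * 18610.5898 * 55.8779 = 2079841.3516
2*D*S/H = 50571.9283
EOQ = sqrt(50571.9283) = 224.8820

224.8820 units


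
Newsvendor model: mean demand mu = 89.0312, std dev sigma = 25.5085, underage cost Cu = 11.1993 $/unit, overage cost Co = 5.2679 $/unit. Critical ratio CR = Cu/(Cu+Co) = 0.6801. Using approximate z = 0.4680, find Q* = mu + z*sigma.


CR = Cu/(Cu+Co) = 11.1993/(11.1993+5.2679) = 0.6801
z = 0.4680
Q* = 89.0312 + 0.4680 * 25.5085 = 100.9692

100.9692 units


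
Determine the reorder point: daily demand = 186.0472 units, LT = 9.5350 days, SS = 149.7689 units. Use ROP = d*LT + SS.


d*LT = 186.0472 * 9.5350 = 1773.9601
ROP = 1773.9601 + 149.7689 = 1923.7290

1923.7290 units


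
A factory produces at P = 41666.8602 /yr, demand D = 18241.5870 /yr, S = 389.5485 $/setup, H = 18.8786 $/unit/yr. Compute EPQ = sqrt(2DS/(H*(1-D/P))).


1 - D/P = 1 - 0.4378 = 0.5622
H*(1-D/P) = 10.6136
2DS = 14211965.7069
EPQ = sqrt(1339030.5237) = 1157.1649

1157.1649 units


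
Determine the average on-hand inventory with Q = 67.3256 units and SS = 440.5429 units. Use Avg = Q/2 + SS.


Q/2 = 33.6628
Avg = 33.6628 + 440.5429 = 474.2057

474.2057 units


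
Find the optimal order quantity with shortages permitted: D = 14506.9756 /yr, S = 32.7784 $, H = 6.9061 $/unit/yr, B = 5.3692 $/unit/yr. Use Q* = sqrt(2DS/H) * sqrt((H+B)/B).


sqrt(2DS/H) = 371.0914
sqrt((H+B)/B) = 1.5120
Q* = 371.0914 * 1.5120 = 561.1024

561.1024 units


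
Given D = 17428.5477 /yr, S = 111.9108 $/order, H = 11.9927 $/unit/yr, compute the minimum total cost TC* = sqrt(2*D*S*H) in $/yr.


2*D*S*H = 46782148.7190
TC* = sqrt(46782148.7190) = 6839.7477

6839.7477 $/yr


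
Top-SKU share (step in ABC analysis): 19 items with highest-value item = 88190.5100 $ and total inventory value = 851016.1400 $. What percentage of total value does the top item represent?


Top item = 88190.5100
Total = 851016.1400
Percentage = 88190.5100 / 851016.1400 * 100 = 10.3630

10.3630%


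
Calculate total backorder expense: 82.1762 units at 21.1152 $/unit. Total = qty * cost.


Total = 82.1762 * 21.1152 = 1735.1669

1735.1669 $


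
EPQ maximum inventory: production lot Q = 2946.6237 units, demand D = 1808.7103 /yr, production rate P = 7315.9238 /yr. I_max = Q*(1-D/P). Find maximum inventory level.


D/P = 0.2472
1 - D/P = 0.7528
I_max = 2946.6237 * 0.7528 = 2218.1322

2218.1322 units


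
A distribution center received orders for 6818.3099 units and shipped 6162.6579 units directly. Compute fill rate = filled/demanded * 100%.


FR = 6162.6579 / 6818.3099 * 100 = 90.3840

90.3840%


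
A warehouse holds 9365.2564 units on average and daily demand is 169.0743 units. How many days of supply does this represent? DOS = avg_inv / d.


DOS = 9365.2564 / 169.0743 = 55.3914

55.3914 days


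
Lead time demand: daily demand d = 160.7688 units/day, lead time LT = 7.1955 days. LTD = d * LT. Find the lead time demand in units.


LTD = 160.7688 * 7.1955 = 1156.8119

1156.8119 units


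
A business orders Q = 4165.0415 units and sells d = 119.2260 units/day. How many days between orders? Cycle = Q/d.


Cycle = 4165.0415 / 119.2260 = 34.9340

34.9340 days


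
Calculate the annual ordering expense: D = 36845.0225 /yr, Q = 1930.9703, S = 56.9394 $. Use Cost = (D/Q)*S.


Number of orders = D/Q = 19.0811
Cost = 19.0811 * 56.9394 = 1086.4659

1086.4659 $/yr


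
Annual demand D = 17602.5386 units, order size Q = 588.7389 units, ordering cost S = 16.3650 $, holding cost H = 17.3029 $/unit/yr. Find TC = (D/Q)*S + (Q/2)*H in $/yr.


Ordering cost = D*S/Q = 489.2925
Holding cost = Q*H/2 = 5093.4452
TC = 489.2925 + 5093.4452 = 5582.7377

5582.7377 $/yr


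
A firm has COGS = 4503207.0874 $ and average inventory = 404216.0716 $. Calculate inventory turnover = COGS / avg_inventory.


Turnover = 4503207.0874 / 404216.0716 = 11.1406

11.1406


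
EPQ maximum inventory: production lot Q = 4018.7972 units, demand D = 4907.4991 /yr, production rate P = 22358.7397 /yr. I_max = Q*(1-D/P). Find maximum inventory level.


D/P = 0.2195
1 - D/P = 0.7805
I_max = 4018.7972 * 0.7805 = 3136.7151

3136.7151 units


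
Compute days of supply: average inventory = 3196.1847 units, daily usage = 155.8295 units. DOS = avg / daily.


DOS = 3196.1847 / 155.8295 = 20.5108

20.5108 days


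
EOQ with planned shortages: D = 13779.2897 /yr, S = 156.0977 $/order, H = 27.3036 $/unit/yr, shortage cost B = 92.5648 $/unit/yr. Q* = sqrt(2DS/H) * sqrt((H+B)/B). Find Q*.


sqrt(2DS/H) = 396.9325
sqrt((H+B)/B) = 1.1380
Q* = 396.9325 * 1.1380 = 451.6959

451.6959 units


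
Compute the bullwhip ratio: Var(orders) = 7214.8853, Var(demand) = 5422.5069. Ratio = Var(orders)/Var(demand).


BW = 7214.8853 / 5422.5069 = 1.3305

1.3305


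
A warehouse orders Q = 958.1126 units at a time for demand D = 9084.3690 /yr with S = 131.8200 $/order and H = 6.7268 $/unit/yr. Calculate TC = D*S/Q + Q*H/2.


Ordering cost = D*S/Q = 1249.8547
Holding cost = Q*H/2 = 3222.5159
TC = 1249.8547 + 3222.5159 = 4472.3706

4472.3706 $/yr


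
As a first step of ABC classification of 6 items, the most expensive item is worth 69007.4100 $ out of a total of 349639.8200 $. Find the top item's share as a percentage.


Top item = 69007.4100
Total = 349639.8200
Percentage = 69007.4100 / 349639.8200 * 100 = 19.7367

19.7367%


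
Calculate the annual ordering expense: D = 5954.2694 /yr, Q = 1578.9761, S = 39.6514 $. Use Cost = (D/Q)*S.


Number of orders = D/Q = 3.7710
Cost = 3.7710 * 39.6514 = 149.5242

149.5242 $/yr


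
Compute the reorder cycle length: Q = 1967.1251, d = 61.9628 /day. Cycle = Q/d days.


Cycle = 1967.1251 / 61.9628 = 31.7469

31.7469 days


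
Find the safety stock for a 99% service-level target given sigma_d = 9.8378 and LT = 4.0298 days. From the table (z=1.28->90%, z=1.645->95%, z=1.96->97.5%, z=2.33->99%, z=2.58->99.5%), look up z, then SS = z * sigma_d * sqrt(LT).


From the table, SL = 99% corresponds to z = 2.33
sqrt(LT) = sqrt(4.0298) = 2.0074
SS = 2.33 * 9.8378 * 2.0074 = 46.0146

46.0146 units


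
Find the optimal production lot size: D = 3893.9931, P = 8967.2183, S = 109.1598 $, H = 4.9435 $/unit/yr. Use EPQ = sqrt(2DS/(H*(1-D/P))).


1 - D/P = 1 - 0.4342 = 0.5658
H*(1-D/P) = 2.7968
2DS = 850135.0160
EPQ = sqrt(303967.3711) = 551.3324

551.3324 units


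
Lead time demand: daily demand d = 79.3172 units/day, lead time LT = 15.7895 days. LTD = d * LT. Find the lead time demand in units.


LTD = 79.3172 * 15.7895 = 1252.3789

1252.3789 units


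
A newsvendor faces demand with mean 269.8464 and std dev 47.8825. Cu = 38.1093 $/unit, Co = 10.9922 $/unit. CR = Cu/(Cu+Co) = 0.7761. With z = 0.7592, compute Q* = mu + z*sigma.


CR = Cu/(Cu+Co) = 38.1093/(38.1093+10.9922) = 0.7761
z = 0.7592
Q* = 269.8464 + 0.7592 * 47.8825 = 306.1988

306.1988 units


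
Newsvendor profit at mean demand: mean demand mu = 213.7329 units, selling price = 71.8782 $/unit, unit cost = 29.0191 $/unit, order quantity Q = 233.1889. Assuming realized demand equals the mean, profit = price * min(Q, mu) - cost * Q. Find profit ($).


Sales at mu = min(233.1889, 213.7329) = 213.7329
Revenue = 71.8782 * 213.7329 = 15362.7361
Total cost = 29.0191 * 233.1889 = 6766.9320
Profit = 15362.7361 - 6766.9320 = 8595.8041

8595.8041 $


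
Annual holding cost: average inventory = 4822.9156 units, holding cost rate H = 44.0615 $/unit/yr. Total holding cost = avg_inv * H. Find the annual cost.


Cost = 4822.9156 * 44.0615 = 212504.8957

212504.8957 $/yr


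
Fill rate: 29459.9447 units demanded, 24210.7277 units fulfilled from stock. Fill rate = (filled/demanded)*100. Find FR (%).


FR = 24210.7277 / 29459.9447 * 100 = 82.1819

82.1819%


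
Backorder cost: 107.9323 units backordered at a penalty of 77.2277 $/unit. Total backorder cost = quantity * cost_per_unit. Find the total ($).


Total = 107.9323 * 77.2277 = 8335.3633

8335.3633 $


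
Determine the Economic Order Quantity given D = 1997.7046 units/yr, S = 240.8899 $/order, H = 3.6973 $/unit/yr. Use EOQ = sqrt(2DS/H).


2*D*S = 2 * 1997.7046 * 240.8899 = 962453.7226
2*D*S/H = 260312.5856
EOQ = sqrt(260312.5856) = 510.2084

510.2084 units


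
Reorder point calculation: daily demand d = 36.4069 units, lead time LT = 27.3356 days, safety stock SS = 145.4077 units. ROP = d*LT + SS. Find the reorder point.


d*LT = 36.4069 * 27.3356 = 995.2045
ROP = 995.2045 + 145.4077 = 1140.6122

1140.6122 units


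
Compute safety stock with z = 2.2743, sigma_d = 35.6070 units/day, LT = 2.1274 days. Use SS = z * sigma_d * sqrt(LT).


sqrt(LT) = sqrt(2.1274) = 1.4586
SS = 2.2743 * 35.6070 * 1.4586 = 118.1157

118.1157 units


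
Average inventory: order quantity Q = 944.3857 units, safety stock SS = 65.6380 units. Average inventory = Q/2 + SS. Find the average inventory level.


Q/2 = 472.1929
Avg = 472.1929 + 65.6380 = 537.8309

537.8309 units


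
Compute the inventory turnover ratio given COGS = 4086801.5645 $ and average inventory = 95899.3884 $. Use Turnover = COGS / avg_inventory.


Turnover = 4086801.5645 / 95899.3884 = 42.6155

42.6155


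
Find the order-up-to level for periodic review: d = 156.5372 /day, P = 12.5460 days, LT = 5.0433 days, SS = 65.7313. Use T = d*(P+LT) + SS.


P + LT = 17.5893
d*(P+LT) = 156.5372 * 17.5893 = 2753.3798
T = 2753.3798 + 65.7313 = 2819.1111

2819.1111 units


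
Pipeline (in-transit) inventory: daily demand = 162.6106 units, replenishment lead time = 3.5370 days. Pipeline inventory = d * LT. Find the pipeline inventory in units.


Pipeline = 162.6106 * 3.5370 = 575.1537

575.1537 units


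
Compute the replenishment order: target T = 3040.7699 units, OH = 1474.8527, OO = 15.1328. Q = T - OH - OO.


Inventory position = OH + OO = 1474.8527 + 15.1328 = 1489.9855
Q = 3040.7699 - 1489.9855 = 1550.7844

1550.7844 units


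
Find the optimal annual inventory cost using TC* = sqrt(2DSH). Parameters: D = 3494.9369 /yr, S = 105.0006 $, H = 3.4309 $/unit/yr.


2*D*S*H = 2518077.9811
TC* = sqrt(2518077.9811) = 1586.8453

1586.8453 $/yr


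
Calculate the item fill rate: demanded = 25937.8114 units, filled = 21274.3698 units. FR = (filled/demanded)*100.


FR = 21274.3698 / 25937.8114 * 100 = 82.0207

82.0207%


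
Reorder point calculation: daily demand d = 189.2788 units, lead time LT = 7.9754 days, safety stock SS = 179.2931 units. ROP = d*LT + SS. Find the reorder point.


d*LT = 189.2788 * 7.9754 = 1509.5741
ROP = 1509.5741 + 179.2931 = 1688.8672

1688.8672 units


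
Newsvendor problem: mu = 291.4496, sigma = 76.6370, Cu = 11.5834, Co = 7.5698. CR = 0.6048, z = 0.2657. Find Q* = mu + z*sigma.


CR = Cu/(Cu+Co) = 11.5834/(11.5834+7.5698) = 0.6048
z = 0.2657
Q* = 291.4496 + 0.2657 * 76.6370 = 311.8121

311.8121 units


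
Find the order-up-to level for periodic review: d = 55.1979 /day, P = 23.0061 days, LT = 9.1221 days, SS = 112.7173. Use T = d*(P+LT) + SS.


P + LT = 32.1282
d*(P+LT) = 55.1979 * 32.1282 = 1773.4092
T = 1773.4092 + 112.7173 = 1886.1265

1886.1265 units


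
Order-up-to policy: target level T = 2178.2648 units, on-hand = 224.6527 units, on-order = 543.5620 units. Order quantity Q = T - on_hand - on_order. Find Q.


Inventory position = OH + OO = 224.6527 + 543.5620 = 768.2147
Q = 2178.2648 - 768.2147 = 1410.0501

1410.0501 units


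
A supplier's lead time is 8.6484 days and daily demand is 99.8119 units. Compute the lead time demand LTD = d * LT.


LTD = 99.8119 * 8.6484 = 863.2132

863.2132 units


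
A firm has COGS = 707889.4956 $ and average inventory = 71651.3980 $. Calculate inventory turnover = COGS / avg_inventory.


Turnover = 707889.4956 / 71651.3980 = 9.8796

9.8796


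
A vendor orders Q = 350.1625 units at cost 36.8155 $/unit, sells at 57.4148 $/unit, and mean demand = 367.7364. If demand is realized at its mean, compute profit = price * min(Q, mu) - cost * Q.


Sales at mu = min(350.1625, 367.7364) = 350.1625
Revenue = 57.4148 * 350.1625 = 20104.5099
Total cost = 36.8155 * 350.1625 = 12891.4075
Profit = 20104.5099 - 12891.4075 = 7213.1024

7213.1024 $


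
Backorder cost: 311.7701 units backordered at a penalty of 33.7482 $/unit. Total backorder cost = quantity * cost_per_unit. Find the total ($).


Total = 311.7701 * 33.7482 = 10521.6797

10521.6797 $


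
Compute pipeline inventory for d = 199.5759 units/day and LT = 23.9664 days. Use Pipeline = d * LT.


Pipeline = 199.5759 * 23.9664 = 4783.1158

4783.1158 units


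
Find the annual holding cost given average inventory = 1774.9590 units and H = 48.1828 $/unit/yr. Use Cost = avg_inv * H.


Cost = 1774.9590 * 48.1828 = 85522.4945

85522.4945 $/yr


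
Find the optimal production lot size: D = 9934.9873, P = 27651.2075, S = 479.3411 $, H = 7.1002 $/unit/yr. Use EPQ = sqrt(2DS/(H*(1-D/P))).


1 - D/P = 1 - 0.3593 = 0.6407
H*(1-D/P) = 4.5491
2DS = 9524495.4817
EPQ = sqrt(2093699.8868) = 1446.9623

1446.9623 units


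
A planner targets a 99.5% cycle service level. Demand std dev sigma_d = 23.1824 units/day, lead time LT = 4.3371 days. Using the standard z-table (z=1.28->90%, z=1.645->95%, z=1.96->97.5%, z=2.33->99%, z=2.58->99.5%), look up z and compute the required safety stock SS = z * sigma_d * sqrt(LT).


From the table, SL = 99.5% corresponds to z = 2.58
sqrt(LT) = sqrt(4.3371) = 2.0826
SS = 2.58 * 23.1824 * 2.0826 = 124.5598

124.5598 units


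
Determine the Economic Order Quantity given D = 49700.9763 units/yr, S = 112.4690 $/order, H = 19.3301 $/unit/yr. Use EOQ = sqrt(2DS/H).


2*D*S = 2 * 49700.9763 * 112.4690 = 11179638.2070
2*D*S/H = 578353.8733
EOQ = sqrt(578353.8733) = 760.4958

760.4958 units


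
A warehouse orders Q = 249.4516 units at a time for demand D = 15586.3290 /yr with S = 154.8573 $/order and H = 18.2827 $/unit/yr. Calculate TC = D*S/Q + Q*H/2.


Ordering cost = D*S/Q = 9675.8523
Holding cost = Q*H/2 = 2280.3244
TC = 9675.8523 + 2280.3244 = 11956.1766

11956.1766 $/yr


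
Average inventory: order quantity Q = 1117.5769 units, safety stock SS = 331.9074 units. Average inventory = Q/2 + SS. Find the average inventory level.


Q/2 = 558.7885
Avg = 558.7885 + 331.9074 = 890.6959

890.6959 units


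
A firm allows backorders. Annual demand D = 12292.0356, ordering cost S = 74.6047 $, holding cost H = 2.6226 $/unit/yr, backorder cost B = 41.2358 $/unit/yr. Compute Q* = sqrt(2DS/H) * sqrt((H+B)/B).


sqrt(2DS/H) = 836.2651
sqrt((H+B)/B) = 1.0313
Q* = 836.2651 * 1.0313 = 862.4485

862.4485 units


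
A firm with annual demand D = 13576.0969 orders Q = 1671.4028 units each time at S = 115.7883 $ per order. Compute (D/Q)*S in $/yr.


Number of orders = D/Q = 8.1226
Cost = 8.1226 * 115.7883 = 940.4993

940.4993 $/yr


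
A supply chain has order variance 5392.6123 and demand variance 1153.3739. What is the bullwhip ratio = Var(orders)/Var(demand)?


BW = 5392.6123 / 1153.3739 = 4.6755

4.6755


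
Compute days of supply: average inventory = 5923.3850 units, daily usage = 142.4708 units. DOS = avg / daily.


DOS = 5923.3850 / 142.4708 = 41.5761

41.5761 days


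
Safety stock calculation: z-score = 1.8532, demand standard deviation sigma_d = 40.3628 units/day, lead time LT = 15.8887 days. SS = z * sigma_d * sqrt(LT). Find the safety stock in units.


sqrt(LT) = sqrt(15.8887) = 3.9861
SS = 1.8532 * 40.3628 * 3.9861 = 298.1589

298.1589 units


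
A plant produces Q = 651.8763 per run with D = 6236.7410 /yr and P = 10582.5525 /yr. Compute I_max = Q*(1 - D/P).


D/P = 0.5893
1 - D/P = 0.4107
I_max = 651.8763 * 0.4107 = 267.6983

267.6983 units


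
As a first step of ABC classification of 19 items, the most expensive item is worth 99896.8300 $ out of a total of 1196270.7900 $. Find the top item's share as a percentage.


Top item = 99896.8300
Total = 1196270.7900
Percentage = 99896.8300 / 1196270.7900 * 100 = 8.3507

8.3507%


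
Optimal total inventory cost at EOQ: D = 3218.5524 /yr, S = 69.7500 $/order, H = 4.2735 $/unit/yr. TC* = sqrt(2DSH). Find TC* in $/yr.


2*D*S*H = 1918750.4736
TC* = sqrt(1918750.4736) = 1385.1897

1385.1897 $/yr


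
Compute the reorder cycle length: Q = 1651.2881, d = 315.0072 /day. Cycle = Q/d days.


Cycle = 1651.2881 / 315.0072 = 5.2421

5.2421 days


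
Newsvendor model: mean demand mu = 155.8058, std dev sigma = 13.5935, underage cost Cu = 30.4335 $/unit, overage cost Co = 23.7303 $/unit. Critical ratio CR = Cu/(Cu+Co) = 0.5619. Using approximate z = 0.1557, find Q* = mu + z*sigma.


CR = Cu/(Cu+Co) = 30.4335/(30.4335+23.7303) = 0.5619
z = 0.1557
Q* = 155.8058 + 0.1557 * 13.5935 = 157.9223

157.9223 units


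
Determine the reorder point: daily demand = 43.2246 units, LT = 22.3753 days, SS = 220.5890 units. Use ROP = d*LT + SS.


d*LT = 43.2246 * 22.3753 = 967.1634
ROP = 967.1634 + 220.5890 = 1187.7524

1187.7524 units


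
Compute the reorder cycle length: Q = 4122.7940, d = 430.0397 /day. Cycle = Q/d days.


Cycle = 4122.7940 / 430.0397 = 9.5870

9.5870 days


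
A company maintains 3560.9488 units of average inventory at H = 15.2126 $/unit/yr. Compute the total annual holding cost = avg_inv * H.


Cost = 3560.9488 * 15.2126 = 54171.2897

54171.2897 $/yr


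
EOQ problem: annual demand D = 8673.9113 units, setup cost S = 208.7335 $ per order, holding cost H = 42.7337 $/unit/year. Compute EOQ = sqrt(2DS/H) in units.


2*D*S = 2 * 8673.9113 * 208.7335 = 3621071.7287
2*D*S/H = 84735.7408
EOQ = sqrt(84735.7408) = 291.0940

291.0940 units


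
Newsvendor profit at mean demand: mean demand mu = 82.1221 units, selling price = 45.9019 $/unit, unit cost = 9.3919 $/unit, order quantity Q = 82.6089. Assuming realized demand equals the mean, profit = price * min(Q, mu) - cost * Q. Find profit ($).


Sales at mu = min(82.6089, 82.1221) = 82.1221
Revenue = 45.9019 * 82.1221 = 3769.5604
Total cost = 9.3919 * 82.6089 = 775.8545
Profit = 3769.5604 - 775.8545 = 2993.7059

2993.7059 $


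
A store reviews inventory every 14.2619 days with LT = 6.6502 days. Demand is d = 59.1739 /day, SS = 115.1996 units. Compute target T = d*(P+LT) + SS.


P + LT = 20.9121
d*(P+LT) = 59.1739 * 20.9121 = 1237.4505
T = 1237.4505 + 115.1996 = 1352.6501

1352.6501 units


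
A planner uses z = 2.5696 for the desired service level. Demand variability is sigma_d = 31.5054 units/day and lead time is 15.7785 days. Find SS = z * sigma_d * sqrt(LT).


sqrt(LT) = sqrt(15.7785) = 3.9722
SS = 2.5696 * 31.5054 * 3.9722 = 321.5758

321.5758 units


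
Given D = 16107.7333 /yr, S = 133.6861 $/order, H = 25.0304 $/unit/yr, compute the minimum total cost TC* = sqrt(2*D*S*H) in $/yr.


2*D*S*H = 107799927.7426
TC* = sqrt(107799927.7426) = 10382.6744

10382.6744 $/yr


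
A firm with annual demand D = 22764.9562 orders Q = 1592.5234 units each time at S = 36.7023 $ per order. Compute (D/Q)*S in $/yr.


Number of orders = D/Q = 14.2949
Cost = 14.2949 * 36.7023 = 524.6556

524.6556 $/yr


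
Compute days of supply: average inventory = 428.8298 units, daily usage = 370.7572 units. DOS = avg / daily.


DOS = 428.8298 / 370.7572 = 1.1566

1.1566 days


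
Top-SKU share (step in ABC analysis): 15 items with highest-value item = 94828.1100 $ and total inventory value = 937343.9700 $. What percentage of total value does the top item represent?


Top item = 94828.1100
Total = 937343.9700
Percentage = 94828.1100 / 937343.9700 * 100 = 10.1167

10.1167%


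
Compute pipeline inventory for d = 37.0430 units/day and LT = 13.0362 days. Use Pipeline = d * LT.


Pipeline = 37.0430 * 13.0362 = 482.9000

482.9000 units


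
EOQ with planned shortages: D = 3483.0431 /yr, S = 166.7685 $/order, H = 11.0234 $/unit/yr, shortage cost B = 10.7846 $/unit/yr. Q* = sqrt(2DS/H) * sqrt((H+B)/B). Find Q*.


sqrt(2DS/H) = 324.6337
sqrt((H+B)/B) = 1.4220
Q* = 324.6337 * 1.4220 = 461.6359

461.6359 units


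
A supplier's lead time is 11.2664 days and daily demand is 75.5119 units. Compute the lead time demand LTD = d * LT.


LTD = 75.5119 * 11.2664 = 850.7473

850.7473 units


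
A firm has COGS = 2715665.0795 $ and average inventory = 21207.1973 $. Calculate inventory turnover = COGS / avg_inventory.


Turnover = 2715665.0795 / 21207.1973 = 128.0539

128.0539


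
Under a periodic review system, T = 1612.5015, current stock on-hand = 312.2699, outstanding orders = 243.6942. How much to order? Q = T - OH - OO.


Inventory position = OH + OO = 312.2699 + 243.6942 = 555.9641
Q = 1612.5015 - 555.9641 = 1056.5374

1056.5374 units


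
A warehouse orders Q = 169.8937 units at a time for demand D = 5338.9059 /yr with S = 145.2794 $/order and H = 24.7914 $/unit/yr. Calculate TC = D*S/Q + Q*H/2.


Ordering cost = D*S/Q = 4565.4020
Holding cost = Q*H/2 = 2105.9513
TC = 4565.4020 + 2105.9513 = 6671.3534

6671.3534 $/yr


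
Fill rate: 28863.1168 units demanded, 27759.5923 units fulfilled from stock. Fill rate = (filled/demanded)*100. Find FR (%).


FR = 27759.5923 / 28863.1168 * 100 = 96.1767

96.1767%


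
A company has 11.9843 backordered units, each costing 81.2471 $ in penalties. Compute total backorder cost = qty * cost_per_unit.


Total = 11.9843 * 81.2471 = 973.6896

973.6896 $


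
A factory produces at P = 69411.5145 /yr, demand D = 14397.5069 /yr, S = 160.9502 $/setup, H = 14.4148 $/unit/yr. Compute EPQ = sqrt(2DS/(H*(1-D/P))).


1 - D/P = 1 - 0.2074 = 0.7926
H*(1-D/P) = 11.4248
2DS = 4634563.2301
EPQ = sqrt(405656.4894) = 636.9117

636.9117 units


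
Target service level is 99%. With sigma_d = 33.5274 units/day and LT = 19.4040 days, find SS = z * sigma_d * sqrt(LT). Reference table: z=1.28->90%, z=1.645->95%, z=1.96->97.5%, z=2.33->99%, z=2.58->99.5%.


From the table, SL = 99% corresponds to z = 2.33
sqrt(LT) = sqrt(19.4040) = 4.4050
SS = 2.33 * 33.5274 * 4.4050 = 344.1133

344.1133 units


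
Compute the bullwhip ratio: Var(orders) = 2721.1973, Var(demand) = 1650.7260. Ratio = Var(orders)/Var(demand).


BW = 2721.1973 / 1650.7260 = 1.6485

1.6485
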